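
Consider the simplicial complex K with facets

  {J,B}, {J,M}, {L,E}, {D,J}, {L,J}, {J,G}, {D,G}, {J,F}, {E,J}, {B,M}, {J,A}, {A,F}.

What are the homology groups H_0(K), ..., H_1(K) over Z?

H_0 ≅ Z,  H_1 ≅ Z^4.

We work with the vertex ordering A < B < D < E < F < G < J < L < M. The simplices of K, each written with vertices in increasing order, are:

  0-simplices (9): A, B, D, E, F, G, J, L, M
  1-simplices (12): AF, AJ, BJ, BM, DG, DJ, EJ, EL, FJ, GJ, JL, JM

Hence C_0 ≅ Z^9, C_1 ≅ Z^12.

∂_1: C_1 → C_0 maps an edge to its endpoints' difference, ∂[p,q] = q − p.
This gives a 9×12 integer matrix of rank 8; reducing to Smith normal form yields diagonal entries (1,1,1,1,1,1,1,1).

Now H_k = ker ∂_k / im ∂_{k+1}, so:

  H_0: rank C_0 − rank ∂_1 = 9 − 8 = 1, and the invariant factors of ∂_1 are all 1, so H_0 ≅ Z.
  H_1: rank ker ∂_1 − rank ∂_2 = (12 − 8) − 0 = 4, and there is no ∂_2, so H_1 ≅ Z^4.

(K is a triangulation of a wedge of 4 circles.)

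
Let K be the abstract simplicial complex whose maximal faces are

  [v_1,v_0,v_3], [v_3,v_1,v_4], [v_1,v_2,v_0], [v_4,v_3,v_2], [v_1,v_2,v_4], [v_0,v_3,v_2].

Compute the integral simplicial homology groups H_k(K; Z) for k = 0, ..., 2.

H_0 = Z,  H_1 = 0,  H_2 = Z.

K has 5 vertices, 9 edges, 6 triangles.
rank ∂_0 = 0, rank ∂_1 = 4 ⇒ b_0 = 5 − 0 − 4 = 1; all invariant factors of ∂_1 are 1 so no torsion. So H_0 = Z.
rank ∂_1 = 4, rank ∂_2 = 5 ⇒ b_1 = 9 − 4 − 5 = 0; all invariant factors of ∂_2 are 1 so no torsion. So H_1 = 0.
rank ∂_2 = 5, rank ∂_3 = 0 ⇒ b_2 = 6 − 5 − 0 = 1. So H_2 = Z.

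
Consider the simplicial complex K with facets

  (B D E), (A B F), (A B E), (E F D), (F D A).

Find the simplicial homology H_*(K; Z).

Fix the vertex order A < B < D < E < F and write every simplex with vertices in increasing order. Then dim K = 2 and the simplices of K are:

  0-simplices (5): A, B, D, E, F
  1-simplices (10): AB, AD, AE, AF, BD, BE, BF, DE, DF, EF
  2-simplices (5): ABE, ABF, ADF, BDE, DEF

so the chain groups are C_0 ≅ Z^5, C_1 ≅ Z^10, C_2 ≅ Z^5.

Boundary ∂_1: C_1 → C_0 maps an edge to its endpoints' difference, ∂[p,q] = q − p. For instance
  ∂AE = E − A.
The 5×10 boundary matrix has rank 4 and Smith normal form diag(1,1,1,1).

Boundary ∂_2: C_2 → C_1 sends each 2-simplex [p,q,r] to [q,r] − [p,r] + [p,q]. For instance
  ∂ADF = DF − AF + AD,
  ∂BDE = DE − BE + BD.
The 10×5 boundary matrix has rank 5 and Smith normal form diag(1,1,1,1,1).

From H_k ≅ ker(∂_k) / im(∂_{k+1}) we obtain:

  H_0: rank C_0 − rank ∂_1 = 5 − 4 = 1, and the invariant factors of ∂_1 are all 1, so H_0 ≅ Z.
  H_1: rank ker ∂_1 − rank ∂_2 = (10 − 4) − 5 = 1, and the invariant factors of ∂_2 are all 1, so H_1 ≅ Z.
  H_2: rank ker ∂_2 − rank ∂_3 = (5 − 5) − 0 = 0, and there is no ∂_3, so H_2 ≅ 0.

H_0 ≅ Z,  H_1 ≅ Z,  H_2 = 0.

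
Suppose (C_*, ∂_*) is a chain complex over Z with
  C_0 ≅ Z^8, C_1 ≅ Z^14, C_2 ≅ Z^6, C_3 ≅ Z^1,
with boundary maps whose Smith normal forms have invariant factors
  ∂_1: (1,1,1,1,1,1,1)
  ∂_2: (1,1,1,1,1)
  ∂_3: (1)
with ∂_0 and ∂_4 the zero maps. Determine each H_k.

H_0: b_0 = 8 − 0 − 7 = 1; torsion from ∂_1 factors > 1: none. So H_0 = Z.
H_1: b_1 = 14 − 7 − 5 = 2; torsion from ∂_2 factors > 1: none. So H_1 = Z^2.
H_2: b_2 = 6 − 5 − 1 = 0; torsion from ∂_3 factors > 1: none. So H_2 = 0.
H_3: b_3 = 1 − 1 − 0 = 0; torsion from ∂_4 factors > 1: none. So H_3 = 0.

H_0 = Z,  H_1 = Z^2,  H_2 = 0,  H_3 = 0.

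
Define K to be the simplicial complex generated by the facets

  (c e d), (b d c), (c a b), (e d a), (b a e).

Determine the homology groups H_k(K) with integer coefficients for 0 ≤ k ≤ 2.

We work with the vertex ordering a < b < c < d < e. The simplices of K, each written with vertices in increasing order, are:

  0-simplices (5): a, b, c, d, e
  1-simplices (10): ab, ac, ad, ae, bc, bd, be, cd, ce, de
  2-simplices (5): abc, abe, ade, bcd, cde

Hence C_0 ≅ Z^5, C_1 ≅ Z^10, C_2 ≅ Z^5.

∂_1: C_1 → C_0 is given by ∂[p,q] = [q] − [p].
As a 5×10 matrix over Z this has rank 4, with invariant factors (1,1,1,1).

∂_2: C_2 → C_1 sends each 2-simplex [p,q,r] to [q,r] − [p,r] + [p,q]. For instance
  ∂abe = be − ae + ab,
  ∂cde = de − ce + cd.
The 10×5 boundary matrix has rank 5 and Smith normal form diag(1,1,1,1,1).

Now H_k = ker ∂_k / im ∂_{k+1}, so:

  H_0: rank C_0 − rank ∂_1 = 5 − 4 = 1, and the invariant factors of ∂_1 are all 1, so H_0 = Z.
  H_1: rank ker ∂_1 − rank ∂_2 = (10 − 4) − 5 = 1, and the invariant factors of ∂_2 are all 1, so H_1 = Z.
  H_2: rank ker ∂_2 − rank ∂_3 = (5 − 5) − 0 = 0, and there is no ∂_3, so H_2 = 0.

As a check, the Euler characteristic is 5 − 10 + 5 = 0, which agrees with 1 − 1 + 0 = 0.
(K is a triangulation of the Möbius band.)

H_0 ≅ Z,  H_1 ≅ Z,  H_2 = 0.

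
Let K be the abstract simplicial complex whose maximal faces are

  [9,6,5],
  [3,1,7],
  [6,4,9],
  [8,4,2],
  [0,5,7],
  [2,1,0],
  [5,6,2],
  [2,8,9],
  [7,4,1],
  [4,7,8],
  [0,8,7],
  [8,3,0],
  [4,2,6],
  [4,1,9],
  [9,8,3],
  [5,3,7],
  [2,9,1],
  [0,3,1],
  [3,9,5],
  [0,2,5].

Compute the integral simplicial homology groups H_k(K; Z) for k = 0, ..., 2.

H_0 ≅ Z,  H_1 ≅ Z ⊕ Z/2,  H_2 = 0.

K has 10 vertices, 30 edges, 20 triangles.
rank ∂_0 = 0, rank ∂_1 = 9 ⇒ b_0 = 10 − 0 − 9 = 1; all invariant factors of ∂_1 are 1 so no torsion. So H_0 ≅ Z.
rank ∂_1 = 9, rank ∂_2 = 20 ⇒ b_1 = 30 − 9 − 20 = 1; ∂_2 has invariant factor(s) [2] giving torsion. So H_1 ≅ Z ⊕ Z/2.
rank ∂_2 = 20, rank ∂_3 = 0 ⇒ b_2 = 20 − 20 − 0 = 0. So H_2 ≅ 0.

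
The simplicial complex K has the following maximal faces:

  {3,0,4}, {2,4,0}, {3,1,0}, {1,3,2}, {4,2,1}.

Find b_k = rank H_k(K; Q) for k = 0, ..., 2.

b_0 = 1, b_1 = 1, b_2 = 0.

Take the total order 0 < 1 < 2 < 3 < 4 on the vertex set. Then K (dimension 2) consists of the simplices:

  0-simplices (5): [0], [1], [2], [3], [4]
  1-simplices (10): [0,1], [0,2], [0,3], [0,4], [1,2], [1,3], [1,4], [2,3], [2,4], [3,4]
  2-simplices (5): [0,1,3], [0,2,4], [0,3,4], [1,2,3], [1,2,4]

Hence C_0 ≅ Z^5, C_1 ≅ Z^10, C_2 ≅ Z^5.

The boundary map ∂_1: C_1 → C_0 sends each edge [p,q] (with p < q) to q − p. For instance
  ∂[0,2] = [2] − [0].
The 5×10 boundary matrix has rank 4 and Smith normal form diag(1,1,1,1).

∂_2: C_2 → C_1 maps a triangle to the signed sum of its edges. For instance
  ∂[0,1,3] = [1,3] − [0,3] + [0,1],
  ∂[0,2,4] = [2,4] − [0,4] + [0,2].
This gives a 10×5 integer matrix of rank 5; reducing to Smith normal form yields diagonal entries (1,1,1,1,1).

Now H_k = ker ∂_k / im ∂_{k+1}, so:

  H_0: rank C_0 − rank ∂_1 = 5 − 4 = 1, and the invariant factors of ∂_1 are all 1, so H_0 ≅ Z.
  H_1: rank ker ∂_1 − rank ∂_2 = (10 − 4) − 5 = 1, and the invariant factors of ∂_2 are all 1, so H_1 ≅ Z.
  H_2: rank ker ∂_2 − rank ∂_3 = (5 − 5) − 0 = 0, and there is no ∂_3, so H_2 ≅ 0.

As a check, the Euler characteristic is 5 − 10 + 5 = 0, which agrees with 1 − 1 + 0 = 0.

Hence the Betti numbers are b_0 = 1, b_1 = 1, b_2 = 0.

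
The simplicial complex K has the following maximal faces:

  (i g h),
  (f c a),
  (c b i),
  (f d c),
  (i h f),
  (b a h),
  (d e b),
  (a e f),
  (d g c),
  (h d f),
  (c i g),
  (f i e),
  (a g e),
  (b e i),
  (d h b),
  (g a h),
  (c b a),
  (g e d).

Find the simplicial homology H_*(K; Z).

H_0 = Z,  H_1 = Z^2,  H_2 = Z.

Fix the vertex order a < b < c < d < e < f < g < h < i and write every simplex with vertices in increasing order. Then dim K = 2 and the simplices of K are:

  0-simplices (9): a, b, c, d, e, f, g, h, i
  1-simplices (27): ab, ac, ae, af, ag, ah, bc, bd, be, bh, bi, cd, cf, cg, ci, de, df, dg, dh, ef, eg, ei, fh, fi, gh, gi, hi
  2-simplices (18): abc, abh, acf, aef, aeg, agh, bci, bde, bdh, bei, cdf, cdg, cgi, deg, dfh, efi, fhi, ghi

so the chain groups are C_0 ≅ Z^9, C_1 ≅ Z^27, C_2 ≅ Z^18.

Boundary ∂_1: C_1 → C_0 is given by ∂[p,q] = [q] − [p]. For instance
  ∂fh = h − f.
The 9×27 boundary matrix has rank 8 and Smith normal form diag(1,1,1,1,1,1,1,1).

Boundary ∂_2: C_2 → C_1 maps a triangle to the signed sum of its edges. For instance
  ∂abc = bc − ac + ab,
  ∂agh = gh − ah + ag.
The 27×18 boundary matrix has rank 17 and Smith normal form diag(1,1,1,1,1,1,1,1,1,1,1,1,1,1,1,1,1).

Now H_k = ker ∂_k / im ∂_{k+1}, so:

  H_0: rank C_0 − rank ∂_1 = 9 − 8 = 1, and the invariant factors of ∂_1 are all 1, so H_0 ≅ Z.
  H_1: rank ker ∂_1 − rank ∂_2 = (27 − 8) − 17 = 2, and the invariant factors of ∂_2 are all 1, so H_1 ≅ Z^2.
  H_2: rank ker ∂_2 − rank ∂_3 = (18 − 17) − 0 = 1, and there is no ∂_3, so H_2 ≅ Z.

As a check, the Euler characteristic is 9 − 27 + 18 = 0, which agrees with 1 − 2 + 1 = 0.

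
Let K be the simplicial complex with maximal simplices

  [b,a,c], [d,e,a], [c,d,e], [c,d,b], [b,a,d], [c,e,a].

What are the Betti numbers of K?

We work with the vertex ordering a < b < c < d < e. The simplices of K, each written with vertices in increasing order, are:

  0-simplices (5): a, b, c, d, e
  1-simplices (9): ab, ac, ad, ae, bc, bd, cd, ce, de
  2-simplices (6): abc, abd, ace, ade, bcd, cde

so the chain groups are C_0 ≅ Z^5, C_1 ≅ Z^9, C_2 ≅ Z^6.

The boundary map ∂_1: C_1 → C_0 sends each edge [p,q] (with p < q) to q − p. For instance
  ∂de = e − d.
The 5×9 boundary matrix has rank 4 and Smith normal form diag(1,1,1,1).

The boundary map ∂_2: C_2 → C_1 sends each 2-simplex [p,q,r] to [q,r] − [p,r] + [p,q]. For instance
  ∂cde = de − ce + cd,
  ∂abc = bc − ac + ab.
This gives a 9×6 integer matrix of rank 5; reducing to Smith normal form yields diagonal entries (1,1,1,1,1).

Now H_k = ker ∂_k / im ∂_{k+1}, so:

  H_0: rank C_0 − rank ∂_1 = 5 − 4 = 1, and the invariant factors of ∂_1 are all 1, so H_0 = Z.
  H_1: rank ker ∂_1 − rank ∂_2 = (9 − 4) − 5 = 0, and the invariant factors of ∂_2 are all 1, so H_1 = 0.
  H_2: rank ker ∂_2 − rank ∂_3 = (6 − 5) − 0 = 1, and there is no ∂_3, so H_2 = Z.

Hence the Betti numbers are b_0 = 1, b_1 = 0, b_2 = 1.

b_0 = 1, b_1 = 0, b_2 = 1.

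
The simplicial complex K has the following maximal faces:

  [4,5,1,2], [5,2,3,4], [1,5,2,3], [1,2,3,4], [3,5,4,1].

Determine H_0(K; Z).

We work with the vertex ordering 1 < 2 < 3 < 4 < 5. The simplices of K, each written with vertices in increasing order, are:

  0-simplices (5): [1], [2], [3], [4], [5]
  1-simplices (10): [1,2], [1,3], [1,4], [1,5], [2,3], [2,4], [2,5], [3,4], [3,5], [4,5]
  2-simplices (10): [1,2,3], [1,2,4], [1,2,5], [1,3,4], [1,3,5], [1,4,5], [2,3,4], [2,3,5], [2,4,5], [3,4,5]
  3-simplices (5): [1,2,3,4], [1,2,3,5], [1,2,4,5], [1,3,4,5], [2,3,4,5]

Hence C_0 ≅ Z^5, C_1 ≅ Z^10, C_2 ≅ Z^10, C_3 ≅ Z^5.

Boundary ∂_1: C_1 → C_0 maps an edge to its endpoints' difference, ∂[p,q] = q − p.
As a 5×10 matrix over Z this has rank 4, with invariant factors (1,1,1,1).

The boundary map ∂_2: C_2 → C_1 acts by ∂[p,q,r] = [q,r] − [p,r] + [p,q]. For instance
  ∂[2,3,4] = [3,4] − [2,4] + [2,3],
  ∂[1,2,5] = [2,5] − [1,5] + [1,2].
This gives a 10×10 integer matrix of rank 6; reducing to Smith normal form yields diagonal entries (1,1,1,1,1,1).

Boundary ∂_3: C_3 → C_2 sends each 3-simplex σ to the alternating sum Σ_i (−1)^i (σ with its i-th vertex removed). For instance
  ∂[1,2,3,5] = [2,3,5] − [1,3,5] + [1,2,5] − [1,2,3],
  ∂[1,3,4,5] = [3,4,5] − [1,4,5] + [1,3,5] − [1,3,4].
This gives a 10×5 integer matrix of rank 4; reducing to Smith normal form yields diagonal entries (1,1,1,1).

Reading off H_k = ker ∂_k / im ∂_{k+1}:

  H_0: rank C_0 − rank ∂_1 = 5 − 4 = 1, and the invariant factors of ∂_1 are all 1, so H_0 ≅ Z.

H_0 ≅ Z.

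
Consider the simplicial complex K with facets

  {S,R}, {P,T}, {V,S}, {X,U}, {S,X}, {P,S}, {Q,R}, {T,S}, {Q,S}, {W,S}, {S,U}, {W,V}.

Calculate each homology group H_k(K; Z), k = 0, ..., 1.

We work with the vertex ordering P < Q < R < S < T < U < V < W < X. The simplices of K, each written with vertices in increasing order, are:

  0-simplices (9): P, Q, R, S, T, U, V, W, X
  1-simplices (12): PS, PT, QR, QS, RS, ST, SU, SV, SW, SX, UX, VW

giving chain groups C_0 ≅ Z^9, C_1 ≅ Z^12.

Boundary ∂_1: C_1 → C_0 sends each edge [p,q] (with p < q) to q − p. For instance
  ∂RS = S − R.
This gives a 9×12 integer matrix of rank 8; reducing to Smith normal form yields diagonal entries (1,1,1,1,1,1,1,1).

From H_k ≅ ker(∂_k) / im(∂_{k+1}) we obtain:

  H_0: rank C_0 − rank ∂_1 = 9 − 8 = 1, and the invariant factors of ∂_1 are all 1, so H_0 = Z.
  H_1: rank ker ∂_1 − rank ∂_2 = (12 − 8) − 0 = 4, and there is no ∂_2, so H_1 = Z^4.

As a check, the Euler characteristic is 9 − 12 = -3, which agrees with 1 − 4 = -3.
(K is a triangulation of a wedge of 4 circles.)

H_0 ≅ Z,  H_1 ≅ Z^4.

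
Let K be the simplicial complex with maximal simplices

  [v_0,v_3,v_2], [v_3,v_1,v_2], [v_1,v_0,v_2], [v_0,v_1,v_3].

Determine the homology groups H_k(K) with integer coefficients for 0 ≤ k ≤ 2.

We work with the vertex ordering v_0 < v_1 < v_2 < v_3. The simplices of K, each written with vertices in increasing order, are:

  0-simplices (4): [v_0], [v_1], [v_2], [v_3]
  1-simplices (6): [v_0,v_1], [v_0,v_2], [v_0,v_3], [v_1,v_2], [v_1,v_3], [v_2,v_3]
  2-simplices (4): [v_0,v_1,v_2], [v_0,v_1,v_3], [v_0,v_2,v_3], [v_1,v_2,v_3]

Hence C_0 ≅ Z^4, C_1 ≅ Z^6, C_2 ≅ Z^4.

The boundary map ∂_1: C_1 → C_0 maps an edge to its endpoints' difference, ∂[p,q] = q − p. For instance
  ∂[v_1,v_2] = [v_2] − [v_1].
The 4×6 boundary matrix has rank 3 and Smith normal form diag(1,1,1).

Boundary ∂_2: C_2 → C_1 maps a triangle to the signed sum of its edges. For instance
  ∂[v_0,v_1,v_2] = [v_1,v_2] − [v_0,v_2] + [v_0,v_1],
  ∂[v_0,v_1,v_3] = [v_1,v_3] − [v_0,v_3] + [v_0,v_1].
The 6×4 boundary matrix has rank 3 and Smith normal form diag(1,1,1).

Now H_k = ker ∂_k / im ∂_{k+1}, so:

  H_0: rank C_0 − rank ∂_1 = 4 − 3 = 1, and the invariant factors of ∂_1 are all 1, so H_0 = Z.
  H_1: rank ker ∂_1 − rank ∂_2 = (6 − 3) − 3 = 0, and the invariant factors of ∂_2 are all 1, so H_1 = 0.
  H_2: rank ker ∂_2 − rank ∂_3 = (4 − 3) − 0 = 1, and there is no ∂_3, so H_2 = Z.

As a check, the Euler characteristic is 4 − 6 + 4 = 2, which agrees with 1 − 0 + 1 = 2.

H_0 ≅ Z,  H_1 = 0,  H_2 ≅ Z.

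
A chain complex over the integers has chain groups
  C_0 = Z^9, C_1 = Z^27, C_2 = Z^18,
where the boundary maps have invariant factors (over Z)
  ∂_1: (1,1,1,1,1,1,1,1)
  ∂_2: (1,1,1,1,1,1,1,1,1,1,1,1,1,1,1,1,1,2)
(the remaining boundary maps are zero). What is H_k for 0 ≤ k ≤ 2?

H_0: b_0 = 9 − 0 − 8 = 1; torsion from ∂_1 factors > 1: none. So H_0 = Z.
H_1: b_1 = 27 − 8 − 18 = 1; torsion from ∂_2 factors > 1: [2]. So H_1 = Z × Z/2.
H_2: b_2 = 18 − 18 − 0 = 0; torsion from ∂_3 factors > 1: none. So H_2 = 0.

H_0 = Z,  H_1 = Z × Z/2,  H_2 = 0.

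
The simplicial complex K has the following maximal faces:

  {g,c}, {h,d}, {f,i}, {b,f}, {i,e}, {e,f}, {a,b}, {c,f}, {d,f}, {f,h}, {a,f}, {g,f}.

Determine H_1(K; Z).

Take the total order a < b < c < d < e < f < g < h < i on the vertex set. Then K (dimension 1) consists of the simplices:

  0-simplices (9): a, b, c, d, e, f, g, h, i
  1-simplices (12): ab, af, bf, cf, cg, df, dh, ef, ei, fg, fh, fi

Hence C_0 ≅ Z^9, C_1 ≅ Z^12.

∂_1: C_1 → C_0 is given by ∂[p,q] = [q] − [p]. For instance
  ∂fg = g − f.
This gives a 9×12 integer matrix of rank 8; reducing to Smith normal form yields diagonal entries (1,1,1,1,1,1,1,1).

From H_k ≅ ker(∂_k) / im(∂_{k+1}) we obtain:

  H_1: rank ker ∂_1 − rank ∂_2 = (12 − 8) − 0 = 4, and there is no ∂_2, so H_1 ≅ Z^4.

H_1 = Z^4.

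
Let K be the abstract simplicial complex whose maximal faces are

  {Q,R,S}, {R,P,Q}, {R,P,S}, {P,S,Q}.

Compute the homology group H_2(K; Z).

H_2 = Z.

Fix the vertex order P < Q < R < S and write every simplex with vertices in increasing order. Then dim K = 2 and the simplices of K are:

  0-simplices (4): P, Q, R, S
  1-simplices (6): PQ, PR, PS, QR, QS, RS
  2-simplices (4): PQR, PQS, PRS, QRS

so the chain groups are C_0 ≅ Z^4, C_1 ≅ Z^6, C_2 ≅ Z^4.

∂_1: C_1 → C_0 sends each edge [p,q] (with p < q) to q − p.
The resulting 4×6 matrix has rank 3, and its Smith normal form has invariant factors (1,1,1).

The boundary map ∂_2: C_2 → C_1 sends each 2-simplex [p,q,r] to [q,r] − [p,r] + [p,q]. For instance
  ∂PRS = RS − PS + PR,
  ∂QRS = RS − QS + QR.
The 6×4 boundary matrix has rank 3 and Smith normal form diag(1,1,1).

Reading off H_k = ker ∂_k / im ∂_{k+1}:

  H_2: rank ker ∂_2 − rank ∂_3 = (4 − 3) − 0 = 1, and there is no ∂_3, so H_2 ≅ Z.

(K is a triangulation of the 2-sphere S^2.)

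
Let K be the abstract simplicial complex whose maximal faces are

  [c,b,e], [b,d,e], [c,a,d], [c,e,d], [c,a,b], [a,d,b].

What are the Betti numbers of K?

b_0 = 1, b_1 = 0, b_2 = 1.

Order the vertices as a < b < c < d < e. Listing each simplex with vertices in this order, K has dimension 2 with simplices:

  0-simplices (5): a, b, c, d, e
  1-simplices (9): ab, ac, ad, bc, bd, be, cd, ce, de
  2-simplices (6): abc, abd, acd, bce, bde, cde

Hence C_0 ≅ Z^5, C_1 ≅ Z^9, C_2 ≅ Z^6.

∂_1: C_1 → C_0 is given by ∂[p,q] = [q] − [p]. For instance
  ∂ad = d − a.
The resulting 5×9 matrix has rank 4, and its Smith normal form has invariant factors (1,1,1,1).

Boundary ∂_2: C_2 → C_1 acts by ∂[p,q,r] = [q,r] − [p,r] + [p,q]. For instance
  ∂acd = cd − ad + ac,
  ∂abd = bd − ad + ab.
The resulting 9×6 matrix has rank 5, and its Smith normal form has invariant factors (1,1,1,1,1).

From H_k ≅ ker(∂_k) / im(∂_{k+1}) we obtain:

  H_0: rank C_0 − rank ∂_1 = 5 − 4 = 1, and the invariant factors of ∂_1 are all 1, so H_0 ≅ Z.
  H_1: rank ker ∂_1 − rank ∂_2 = (9 − 4) − 5 = 0, and the invariant factors of ∂_2 are all 1, so H_1 ≅ 0.
  H_2: rank ker ∂_2 − rank ∂_3 = (6 − 5) − 0 = 1, and there is no ∂_3, so H_2 ≅ Z.

Hence the Betti numbers are b_0 = 1, b_1 = 0, b_2 = 1.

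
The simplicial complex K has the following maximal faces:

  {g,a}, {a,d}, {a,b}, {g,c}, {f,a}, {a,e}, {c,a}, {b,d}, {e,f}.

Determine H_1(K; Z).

H_1 = Z^3.

Take the total order a < b < c < d < e < f < g on the vertex set. Then K (dimension 1) consists of the simplices:

  0-simplices (7): a, b, c, d, e, f, g
  1-simplices (9): ab, ac, ad, ae, af, ag, bd, cg, ef

giving chain groups C_0 ≅ Z^7, C_1 ≅ Z^9.

∂_1: C_1 → C_0 sends each edge [p,q] (with p < q) to q − p. For instance
  ∂af = f − a.
This gives a 7×9 integer matrix of rank 6; reducing to Smith normal form yields diagonal entries (1,1,1,1,1,1).

Now H_k = ker ∂_k / im ∂_{k+1}, so:

  H_1: rank ker ∂_1 − rank ∂_2 = (9 − 6) − 0 = 3, and there is no ∂_2, so H_1 = Z^3.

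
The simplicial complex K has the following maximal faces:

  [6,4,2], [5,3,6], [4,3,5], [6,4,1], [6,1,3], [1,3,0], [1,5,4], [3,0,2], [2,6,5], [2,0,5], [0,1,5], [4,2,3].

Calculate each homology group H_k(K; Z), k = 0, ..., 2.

Fix the vertex order 0 < 1 < 2 < 3 < 4 < 5 < 6 and write every simplex with vertices in increasing order. Then dim K = 2 and the simplices of K are:

  0-simplices (7): [0], [1], [2], [3], [4], [5], [6]
  1-simplices (18): [0,1], [0,2], [0,3], [0,5], [1,3], [1,4], [1,5], [1,6], [2,3], [2,4], [2,5], [2,6], [3,4], [3,5], [3,6], [4,5], [4,6], [5,6]
  2-simplices (12): [0,1,3], [0,1,5], [0,2,3], [0,2,5], [1,3,6], [1,4,5], [1,4,6], [2,3,4], [2,4,6], [2,5,6], [3,4,5], [3,5,6]

giving chain groups C_0 ≅ Z^7, C_1 ≅ Z^18, C_2 ≅ Z^12.

∂_1: C_1 → C_0 sends each edge [p,q] (with p < q) to q − p.
This gives a 7×18 integer matrix of rank 6; reducing to Smith normal form yields diagonal entries (1,1,1,1,1,1).

∂_2: C_2 → C_1 sends each 2-simplex [p,q,r] to [q,r] − [p,r] + [p,q]. For instance
  ∂[1,4,6] = [4,6] − [1,6] + [1,4],
  ∂[2,3,4] = [3,4] − [2,4] + [2,3].
This gives a 18×12 integer matrix of rank 12; reducing to Smith normal form yields diagonal entries (1,1,1,1,1,1,1,1,1,1,1,2).

Reading off H_k = ker ∂_k / im ∂_{k+1}:

  H_0: rank C_0 − rank ∂_1 = 7 − 6 = 1, and the invariant factors of ∂_1 are all 1, so H_0 ≅ Z.
  H_1: rank ker ∂_1 − rank ∂_2 = (18 − 6) − 12 = 0, and ∂_2 has invariant factor 2 > 1, so H_1 ≅ Z/2.
  H_2: rank ker ∂_2 − rank ∂_3 = (12 − 12) − 0 = 0, and there is no ∂_3, so H_2 ≅ 0.

H_0 = Z,  H_1 = Z/2,  H_2 = 0.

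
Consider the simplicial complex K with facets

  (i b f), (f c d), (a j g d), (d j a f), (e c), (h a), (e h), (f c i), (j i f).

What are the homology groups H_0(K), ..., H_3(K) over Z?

Order the vertices as a < b < c < d < e < f < g < h < i < j. Listing each simplex with vertices in this order, K has dimension 3 with simplices:

  0-simplices (10): a, b, c, d, e, f, g, h, i, j
  1-simplices (19): ad, af, ag, ah, aj, bf, bi, cd, ce, cf, ci, df, dg, dj, eh, fi, fj, gj, ij
  2-simplices (11): adf, adg, adj, afj, agj, bfi, cdf, cfi, dfj, dgj, fij
  3-simplices (2): adfj, adgj

so the chain groups are C_0 ≅ Z^10, C_1 ≅ Z^19, C_2 ≅ Z^11, C_3 ≅ Z^2.

Boundary ∂_1: C_1 → C_0 is given by ∂[p,q] = [q] − [p]. For instance
  ∂cf = f − c.
As a 10×19 matrix over Z this has rank 9, with invariant factors (1,1,1,1,1,1,1,1,1).

∂_2: C_2 → C_1 maps a triangle to the signed sum of its edges. For instance
  ∂bfi = fi − bi + bf,
  ∂dgj = gj − dj + dg.
As a 19×11 matrix over Z this has rank 9, with invariant factors (1,1,1,1,1,1,1,1,1).

Boundary ∂_3: C_3 → C_2 sends each 3-simplex σ to the alternating sum Σ_i (−1)^i (σ with its i-th vertex removed). For instance
  ∂adfj = dfj − afj + adj − adf,
  ∂adgj = dgj − agj + adj − adg.
The 11×2 boundary matrix has rank 2 and Smith normal form diag(1,1).

From H_k ≅ ker(∂_k) / im(∂_{k+1}) we obtain:

  H_0: rank C_0 − rank ∂_1 = 10 − 9 = 1, and the invariant factors of ∂_1 are all 1, so H_0 = Z.
  H_1: rank ker ∂_1 − rank ∂_2 = (19 − 9) − 9 = 1, and the invariant factors of ∂_2 are all 1, so H_1 = Z.
  H_2: rank ker ∂_2 − rank ∂_3 = (11 − 9) − 2 = 0, and the invariant factors of ∂_3 are all 1, so H_2 = 0.
  H_3: rank ker ∂_3 − rank ∂_4 = (2 − 2) − 0 = 0, and there is no ∂_4, so H_3 = 0.

As a check, the Euler characteristic is 10 − 19 + 11 − 2 = 0, which agrees with 1 − 1 + 0 − 0 = 0.

H_0 = Z,  H_1 = Z,  H_2 = 0,  H_3 = 0.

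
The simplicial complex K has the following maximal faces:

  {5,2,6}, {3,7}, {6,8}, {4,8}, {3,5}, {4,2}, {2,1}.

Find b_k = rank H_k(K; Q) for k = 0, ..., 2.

Order the vertices as 1 < 2 < 3 < 4 < 5 < 6 < 7 < 8. Listing each simplex with vertices in this order, K has dimension 2 with simplices:

  0-simplices (8): [1], [2], [3], [4], [5], [6], [7], [8]
  1-simplices (9): [1,2], [2,4], [2,5], [2,6], [3,5], [3,7], [4,8], [5,6], [6,8]
  2-simplices (1): [2,5,6]

giving chain groups C_0 ≅ Z^8, C_1 ≅ Z^9, C_2 ≅ Z^1.

Boundary ∂_1: C_1 → C_0 maps an edge to its endpoints' difference, ∂[p,q] = q − p.
The 8×9 boundary matrix has rank 7 and Smith normal form diag(1,1,1,1,1,1,1).

∂_2: C_2 → C_1 sends each 2-simplex [p,q,r] to [q,r] − [p,r] + [p,q]. For instance
  ∂[2,5,6] = [5,6] − [2,6] + [2,5].
The resulting 9×1 matrix has rank 1, and its Smith normal form has invariant factors (1).

Reading off H_k = ker ∂_k / im ∂_{k+1}:

  H_0: rank C_0 − rank ∂_1 = 8 − 7 = 1, and the invariant factors of ∂_1 are all 1, so H_0 ≅ Z.
  H_1: rank ker ∂_1 − rank ∂_2 = (9 − 7) − 1 = 1, and the invariant factors of ∂_2 are all 1, so H_1 ≅ Z.
  H_2: rank ker ∂_2 − rank ∂_3 = (1 − 1) − 0 = 0, and there is no ∂_3, so H_2 ≅ 0.

Hence the Betti numbers are b_0 = 1, b_1 = 1, b_2 = 0.

b_0 = 1, b_1 = 1, b_2 = 0.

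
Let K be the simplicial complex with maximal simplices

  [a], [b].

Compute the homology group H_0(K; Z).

Fix the vertex order a < b and write every simplex with vertices in increasing order. Then dim K = 0 and the simplices of K are:

  0-simplices (2): a, b

so the chain groups are C_0 ≅ Z^2.

Computing H_k = (kernel of ∂_k) / (image of ∂_{k+1}):

  H_0: rank C_0 − rank ∂_1 = 2 − 0 = 2, and there is no ∂_1, so H_0 ≅ Z^2.

H_0 ≅ Z^2.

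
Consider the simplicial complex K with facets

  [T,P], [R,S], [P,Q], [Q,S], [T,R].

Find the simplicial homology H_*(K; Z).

H_0 ≅ Z,  H_1 ≅ Z.

K has 5 vertices, 5 edges.
rank ∂_0 = 0, rank ∂_1 = 4 ⇒ b_0 = 5 − 0 − 4 = 1; all invariant factors of ∂_1 are 1 so no torsion. So H_0 = Z.
rank ∂_1 = 4, rank ∂_2 = 0 ⇒ b_1 = 5 − 4 − 0 = 1. So H_1 = Z.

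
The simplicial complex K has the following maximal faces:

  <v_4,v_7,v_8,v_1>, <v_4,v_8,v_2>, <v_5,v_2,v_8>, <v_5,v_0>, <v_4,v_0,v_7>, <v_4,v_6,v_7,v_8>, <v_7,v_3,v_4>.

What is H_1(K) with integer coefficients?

Fix the vertex order v_0 < v_1 < v_2 < v_3 < v_4 < v_5 < v_6 < v_7 < v_8 and write every simplex with vertices in increasing order. Then dim K = 3 and the simplices of K are:

  0-simplices (9): [v_0], [v_1], [v_2], [v_3], [v_4], [v_5], [v_6], [v_7], [v_8]
  1-simplices (18): (18 of them)
  2-simplices (11): (11 of them)
  3-simplices (2): [v_1,v_4,v_7,v_8], [v_4,v_6,v_7,v_8]

giving chain groups C_0 ≅ Z^9, C_1 ≅ Z^18, C_2 ≅ Z^11, C_3 ≅ Z^2.

The boundary map ∂_1: C_1 → C_0 is given by ∂[p,q] = [q] − [p]. For instance
  ∂[v_2,v_4] = [v_4] − [v_2].
The resulting 9×18 matrix has rank 8, and its Smith normal form has invariant factors (1,1,1,1,1,1,1,1).

The boundary map ∂_2: C_2 → C_1 acts by ∂[p,q,r] = [q,r] − [p,r] + [p,q]. For instance
  ∂[v_1,v_4,v_7] = [v_4,v_7] − [v_1,v_7] + [v_1,v_4],
  ∂[v_3,v_4,v_7] = [v_4,v_7] − [v_3,v_7] + [v_3,v_4].
This gives a 18×11 integer matrix of rank 9; reducing to Smith normal form yields diagonal entries (1,1,1,1,1,1,1,1,1).

The boundary map ∂_3: C_3 → C_2 sends each 3-simplex σ to the alternating sum Σ_i (−1)^i (σ with its i-th vertex removed). For instance
  ∂[v_4,v_6,v_7,v_8] = [v_6,v_7,v_8] − [v_4,v_7,v_8] + [v_4,v_6,v_8] − [v_4,v_6,v_7],
  ∂[v_1,v_4,v_7,v_8] = [v_4,v_7,v_8] − [v_1,v_7,v_8] + [v_1,v_4,v_8] − [v_1,v_4,v_7].
This gives a 11×2 integer matrix of rank 2; reducing to Smith normal form yields diagonal entries (1,1).

From H_k ≅ ker(∂_k) / im(∂_{k+1}) we obtain:

  H_1: rank ker ∂_1 − rank ∂_2 = (18 − 8) − 9 = 1, and the invariant factors of ∂_2 are all 1, so H_1 = Z.

H_1 = Z.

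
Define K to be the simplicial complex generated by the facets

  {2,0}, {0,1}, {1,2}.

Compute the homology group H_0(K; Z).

We work with the vertex ordering 0 < 1 < 2. The simplices of K, each written with vertices in increasing order, are:

  0-simplices (3): [0], [1], [2]
  1-simplices (3): [0,1], [0,2], [1,2]

so the chain groups are C_0 ≅ Z^3, C_1 ≅ Z^3.

∂_1: C_1 → C_0 sends each edge [p,q] (with p < q) to q − p.
As a 3×3 matrix over Z this has rank 2, with invariant factors (1,1).

Now H_k = ker ∂_k / im ∂_{k+1}, so:

  H_0: rank C_0 − rank ∂_1 = 3 − 2 = 1, and the invariant factors of ∂_1 are all 1, so H_0 ≅ Z.

H_0 ≅ Z.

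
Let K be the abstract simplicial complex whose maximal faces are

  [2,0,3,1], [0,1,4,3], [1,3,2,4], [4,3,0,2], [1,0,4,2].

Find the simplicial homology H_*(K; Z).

H_0 ≅ Z,  H_1 = 0,  H_2 = 0,  H_3 ≅ Z.

We work with the vertex ordering 0 < 1 < 2 < 3 < 4. The simplices of K, each written with vertices in increasing order, are:

  0-simplices (5): [0], [1], [2], [3], [4]
  1-simplices (10): [0,1], [0,2], [0,3], [0,4], [1,2], [1,3], [1,4], [2,3], [2,4], [3,4]
  2-simplices (10): [0,1,2], [0,1,3], [0,1,4], [0,2,3], [0,2,4], [0,3,4], [1,2,3], [1,2,4], [1,3,4], [2,3,4]
  3-simplices (5): [0,1,2,3], [0,1,2,4], [0,1,3,4], [0,2,3,4], [1,2,3,4]

Hence C_0 ≅ Z^5, C_1 ≅ Z^10, C_2 ≅ Z^10, C_3 ≅ Z^5.

The boundary map ∂_1: C_1 → C_0 is given by ∂[p,q] = [q] − [p].
The 5×10 boundary matrix has rank 4 and Smith normal form diag(1,1,1,1).

Boundary ∂_2: C_2 → C_1 sends each 2-simplex [p,q,r] to [q,r] − [p,r] + [p,q]. For instance
  ∂[1,3,4] = [3,4] − [1,4] + [1,3],
  ∂[1,2,4] = [2,4] − [1,4] + [1,2].
The resulting 10×10 matrix has rank 6, and its Smith normal form has invariant factors (1,1,1,1,1,1).

The boundary map ∂_3: C_3 → C_2 sends each 3-simplex σ to the alternating sum Σ_i (−1)^i (σ with its i-th vertex removed). For instance
  ∂[0,1,3,4] = [1,3,4] − [0,3,4] + [0,1,4] − [0,1,3],
  ∂[1,2,3,4] = [2,3,4] − [1,3,4] + [1,2,4] − [1,2,3].
The 10×5 boundary matrix has rank 4 and Smith normal form diag(1,1,1,1).

From H_k ≅ ker(∂_k) / im(∂_{k+1}) we obtain:

  H_0: rank C_0 − rank ∂_1 = 5 − 4 = 1, and the invariant factors of ∂_1 are all 1, so H_0 = Z.
  H_1: rank ker ∂_1 − rank ∂_2 = (10 − 4) − 6 = 0, and the invariant factors of ∂_2 are all 1, so H_1 = 0.
  H_2: rank ker ∂_2 − rank ∂_3 = (10 − 6) − 4 = 0, and the invariant factors of ∂_3 are all 1, so H_2 = 0.
  H_3: rank ker ∂_3 − rank ∂_4 = (5 − 4) − 0 = 1, and there is no ∂_4, so H_3 = Z.

(K is a triangulation of the 3-sphere S^3.)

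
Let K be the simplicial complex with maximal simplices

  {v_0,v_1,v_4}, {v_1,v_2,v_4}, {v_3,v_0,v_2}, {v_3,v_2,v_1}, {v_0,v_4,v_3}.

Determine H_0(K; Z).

H_0 ≅ Z.

Take the total order v_0 < v_1 < v_2 < v_3 < v_4 on the vertex set. Then K (dimension 2) consists of the simplices:

  0-simplices (5): [v_0], [v_1], [v_2], [v_3], [v_4]
  1-simplices (10): [v_0,v_1], [v_0,v_2], [v_0,v_3], [v_0,v_4], [v_1,v_2], [v_1,v_3], [v_1,v_4], [v_2,v_3], [v_2,v_4], [v_3,v_4]
  2-simplices (5): [v_0,v_1,v_4], [v_0,v_2,v_3], [v_0,v_3,v_4], [v_1,v_2,v_3], [v_1,v_2,v_4]

so the chain groups are C_0 ≅ Z^5, C_1 ≅ Z^10, C_2 ≅ Z^5.

The boundary map ∂_1: C_1 → C_0 maps an edge to its endpoints' difference, ∂[p,q] = q − p.
The 5×10 boundary matrix has rank 4 and Smith normal form diag(1,1,1,1).

Boundary ∂_2: C_2 → C_1 acts by ∂[p,q,r] = [q,r] − [p,r] + [p,q]. For instance
  ∂[v_1,v_2,v_4] = [v_2,v_4] − [v_1,v_4] + [v_1,v_2],
  ∂[v_1,v_2,v_3] = [v_2,v_3] − [v_1,v_3] + [v_1,v_2].
This gives a 10×5 integer matrix of rank 5; reducing to Smith normal form yields diagonal entries (1,1,1,1,1).

From H_k ≅ ker(∂_k) / im(∂_{k+1}) we obtain:

  H_0: rank C_0 − rank ∂_1 = 5 − 4 = 1, and the invariant factors of ∂_1 are all 1, so H_0 = Z.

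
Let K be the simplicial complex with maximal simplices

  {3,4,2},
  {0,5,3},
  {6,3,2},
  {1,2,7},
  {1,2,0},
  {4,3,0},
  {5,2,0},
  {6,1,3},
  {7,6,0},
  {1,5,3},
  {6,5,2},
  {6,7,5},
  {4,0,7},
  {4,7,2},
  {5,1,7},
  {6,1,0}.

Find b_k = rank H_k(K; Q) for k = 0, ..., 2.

K has 8 vertices, 24 edges, 16 triangles.
rank ∂_0 = 0, rank ∂_1 = 7 ⇒ b_0 = 8 − 0 − 7 = 1; all invariant factors of ∂_1 are 1 so no torsion. So H_0 = Z.
rank ∂_1 = 7, rank ∂_2 = 15 ⇒ b_1 = 24 − 7 − 15 = 2; all invariant factors of ∂_2 are 1 so no torsion. So H_1 = Z^2.
rank ∂_2 = 15, rank ∂_3 = 0 ⇒ b_2 = 16 − 15 − 0 = 1. So H_2 = Z.

b_0 = 1, b_1 = 2, b_2 = 1.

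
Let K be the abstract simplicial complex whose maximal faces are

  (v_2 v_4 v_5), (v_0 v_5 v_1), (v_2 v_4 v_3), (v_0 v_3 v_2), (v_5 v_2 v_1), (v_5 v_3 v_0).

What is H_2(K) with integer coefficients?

Order the vertices as v_0 < v_1 < v_2 < v_3 < v_4 < v_5. Listing each simplex with vertices in this order, K has dimension 2 with simplices:

  0-simplices (6): [v_0], [v_1], [v_2], [v_3], [v_4], [v_5]
  1-simplices (12): [v_0,v_1], [v_0,v_2], [v_0,v_3], [v_0,v_5], [v_1,v_2], [v_1,v_5], [v_2,v_3], [v_2,v_4], [v_2,v_5], [v_3,v_4], [v_3,v_5], [v_4,v_5]
  2-simplices (6): [v_0,v_1,v_5], [v_0,v_2,v_3], [v_0,v_3,v_5], [v_1,v_2,v_5], [v_2,v_3,v_4], [v_2,v_4,v_5]

Hence C_0 ≅ Z^6, C_1 ≅ Z^12, C_2 ≅ Z^6.

∂_1: C_1 → C_0 sends each edge [p,q] (with p < q) to q − p. For instance
  ∂[v_2,v_5] = [v_5] − [v_2].
This gives a 6×12 integer matrix of rank 5; reducing to Smith normal form yields diagonal entries (1,1,1,1,1).

∂_2: C_2 → C_1 maps a triangle to the signed sum of its edges. For instance
  ∂[v_0,v_2,v_3] = [v_2,v_3] − [v_0,v_3] + [v_0,v_2],
  ∂[v_2,v_3,v_4] = [v_3,v_4] − [v_2,v_4] + [v_2,v_3].
The resulting 12×6 matrix has rank 6, and its Smith normal form has invariant factors (1,1,1,1,1,1).

Reading off H_k = ker ∂_k / im ∂_{k+1}:

  H_2: rank ker ∂_2 − rank ∂_3 = (6 − 6) − 0 = 0, and there is no ∂_3, so H_2 = 0.

H_2 ≅ 0.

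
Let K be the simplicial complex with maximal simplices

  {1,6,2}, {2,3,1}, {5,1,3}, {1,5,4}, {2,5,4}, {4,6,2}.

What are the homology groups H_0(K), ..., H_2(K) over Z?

H_0 ≅ Z,  H_1 ≅ Z,  H_2 = 0.

Take the total order 1 < 2 < 3 < 4 < 5 < 6 on the vertex set. Then K (dimension 2) consists of the simplices:

  0-simplices (6): [1], [2], [3], [4], [5], [6]
  1-simplices (12): [1,2], [1,3], [1,4], [1,5], [1,6], [2,3], [2,4], [2,5], [2,6], [3,5], [4,5], [4,6]
  2-simplices (6): [1,2,3], [1,2,6], [1,3,5], [1,4,5], [2,4,5], [2,4,6]

Hence C_0 ≅ Z^6, C_1 ≅ Z^12, C_2 ≅ Z^6.

The boundary map ∂_1: C_1 → C_0 sends each edge [p,q] (with p < q) to q − p. For instance
  ∂[1,6] = [6] − [1].
The 6×12 boundary matrix has rank 5 and Smith normal form diag(1,1,1,1,1).

The boundary map ∂_2: C_2 → C_1 sends each 2-simplex [p,q,r] to [q,r] − [p,r] + [p,q]. For instance
  ∂[1,4,5] = [4,5] − [1,5] + [1,4],
  ∂[1,2,3] = [2,3] − [1,3] + [1,2].
This gives a 12×6 integer matrix of rank 6; reducing to Smith normal form yields diagonal entries (1,1,1,1,1,1).

Reading off H_k = ker ∂_k / im ∂_{k+1}:

  H_0: rank C_0 − rank ∂_1 = 6 − 5 = 1, and the invariant factors of ∂_1 are all 1, so H_0 ≅ Z.
  H_1: rank ker ∂_1 − rank ∂_2 = (12 − 5) − 6 = 1, and the invariant factors of ∂_2 are all 1, so H_1 ≅ Z.
  H_2: rank ker ∂_2 − rank ∂_3 = (6 − 6) − 0 = 0, and there is no ∂_3, so H_2 ≅ 0.

(K is a triangulation of the cylinder S^1 x I.)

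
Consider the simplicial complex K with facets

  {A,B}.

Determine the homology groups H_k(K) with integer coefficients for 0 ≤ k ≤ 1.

Fix the vertex order A < B and write every simplex with vertices in increasing order. Then dim K = 1 and the simplices of K are:

  0-simplices (2): A, B
  1-simplices (1): AB

so the chain groups are C_0 ≅ Z^2, C_1 ≅ Z^1.

The boundary map ∂_1: C_1 → C_0 sends each edge [p,q] (with p < q) to q − p. For instance
  ∂AB = B − A.
As a 2×1 matrix over Z this has rank 1, with invariant factors (1).

Now H_k = ker ∂_k / im ∂_{k+1}, so:

  H_0: rank C_0 − rank ∂_1 = 2 − 1 = 1, and the invariant factors of ∂_1 are all 1, so H_0 = Z.
  H_1: rank ker ∂_1 − rank ∂_2 = (1 − 1) − 0 = 0, and there is no ∂_2, so H_1 = 0.

H_0 ≅ Z,  H_1 = 0.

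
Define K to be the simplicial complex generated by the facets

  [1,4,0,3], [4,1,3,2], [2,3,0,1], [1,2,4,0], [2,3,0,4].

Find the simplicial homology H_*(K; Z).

Order the vertices as 0 < 1 < 2 < 3 < 4. Listing each simplex with vertices in this order, K has dimension 3 with simplices:

  0-simplices (5): [0], [1], [2], [3], [4]
  1-simplices (10): [0,1], [0,2], [0,3], [0,4], [1,2], [1,3], [1,4], [2,3], [2,4], [3,4]
  2-simplices (10): [0,1,2], [0,1,3], [0,1,4], [0,2,3], [0,2,4], [0,3,4], [1,2,3], [1,2,4], [1,3,4], [2,3,4]
  3-simplices (5): [0,1,2,3], [0,1,2,4], [0,1,3,4], [0,2,3,4], [1,2,3,4]

giving chain groups C_0 ≅ Z^5, C_1 ≅ Z^10, C_2 ≅ Z^10, C_3 ≅ Z^5.

Boundary ∂_1: C_1 → C_0 sends each edge [p,q] (with p < q) to q − p. For instance
  ∂[2,3] = [3] − [2].
As a 5×10 matrix over Z this has rank 4, with invariant factors (1,1,1,1).

∂_2: C_2 → C_1 maps a triangle to the signed sum of its edges. For instance
  ∂[2,3,4] = [3,4] − [2,4] + [2,3],
  ∂[0,1,4] = [1,4] − [0,4] + [0,1].
The resulting 10×10 matrix has rank 6, and its Smith normal form has invariant factors (1,1,1,1,1,1).

The boundary map ∂_3: C_3 → C_2 sends each 3-simplex σ to the alternating sum Σ_i (−1)^i (σ with its i-th vertex removed). For instance
  ∂[0,1,2,3] = [1,2,3] − [0,2,3] + [0,1,3] − [0,1,2],
  ∂[0,2,3,4] = [2,3,4] − [0,3,4] + [0,2,4] − [0,2,3].
As a 10×5 matrix over Z this has rank 4, with invariant factors (1,1,1,1).

From H_k ≅ ker(∂_k) / im(∂_{k+1}) we obtain:

  H_0: rank C_0 − rank ∂_1 = 5 − 4 = 1, and the invariant factors of ∂_1 are all 1, so H_0 ≅ Z.
  H_1: rank ker ∂_1 − rank ∂_2 = (10 − 4) − 6 = 0, and the invariant factors of ∂_2 are all 1, so H_1 ≅ 0.
  H_2: rank ker ∂_2 − rank ∂_3 = (10 − 6) − 4 = 0, and the invariant factors of ∂_3 are all 1, so H_2 ≅ 0.
  H_3: rank ker ∂_3 − rank ∂_4 = (5 − 4) − 0 = 1, and there is no ∂_4, so H_3 ≅ Z.

As a check, the Euler characteristic is 5 − 10 + 10 − 5 = 0, which agrees with 1 − 0 + 0 − 1 = 0.

H_0 = Z,  H_1 = 0,  H_2 = 0,  H_3 = Z.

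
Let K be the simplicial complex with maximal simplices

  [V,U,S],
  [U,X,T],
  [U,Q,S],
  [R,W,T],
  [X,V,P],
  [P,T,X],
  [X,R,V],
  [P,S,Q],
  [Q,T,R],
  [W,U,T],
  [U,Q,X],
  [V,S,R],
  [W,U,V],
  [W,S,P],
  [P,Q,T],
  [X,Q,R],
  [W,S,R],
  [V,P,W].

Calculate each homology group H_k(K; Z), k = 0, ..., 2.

H_0 = Z,  H_1 = Z ⊕ Z/2Z,  H_2 = 0.

Order the vertices as P < Q < R < S < T < U < V < W < X. Listing each simplex with vertices in this order, K has dimension 2 with simplices:

  0-simplices (9): P, Q, R, S, T, U, V, W, X
  1-simplices (27): PQ, PS, PT, PV, PW, PX, QR, QS, QT, QU, QX, RS, RT, RV, RW, RX, SU, SV, SW, TU, TW, TX, UV, UW, UX, VW, VX
  2-simplices (18): PQS, PQT, PSW, PTX, PVW, PVX, QRT, QRX, QSU, QUX, RSV, RSW, RTW, RVX, SUV, TUW, TUX, UVW

giving chain groups C_0 ≅ Z^9, C_1 ≅ Z^27, C_2 ≅ Z^18.

∂_1: C_1 → C_0 maps an edge to its endpoints' difference, ∂[p,q] = q − p. For instance
  ∂RX = X − R.
The 9×27 boundary matrix has rank 8 and Smith normal form diag(1,1,1,1,1,1,1,1).

Boundary ∂_2: C_2 → C_1 sends each 2-simplex [p,q,r] to [q,r] − [p,r] + [p,q]. For instance
  ∂QUX = UX − QX + QU,
  ∂PQT = QT − PT + PQ.
This gives a 27×18 integer matrix of rank 18; reducing to Smith normal form yields diagonal entries (1,1,1,1,1,1,1,1,1,1,1,1,1,1,1,1,1,2).

Reading off H_k = ker ∂_k / im ∂_{k+1}:

  H_0: rank C_0 − rank ∂_1 = 9 − 8 = 1, and the invariant factors of ∂_1 are all 1, so H_0 ≅ Z.
  H_1: rank ker ∂_1 − rank ∂_2 = (27 − 8) − 18 = 1, and ∂_2 has invariant factor 2 > 1, so H_1 ≅ Z ⊕ Z/2Z.
  H_2: rank ker ∂_2 − rank ∂_3 = (18 − 18) − 0 = 0, and there is no ∂_3, so H_2 ≅ 0.

(K is a triangulation of the Klein bottle.)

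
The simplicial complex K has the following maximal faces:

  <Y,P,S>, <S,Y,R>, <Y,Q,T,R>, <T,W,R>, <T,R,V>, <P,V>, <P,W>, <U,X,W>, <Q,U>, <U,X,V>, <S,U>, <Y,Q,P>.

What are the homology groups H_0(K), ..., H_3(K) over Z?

H_0 ≅ Z,  H_1 ≅ Z^5,  H_2 = 0,  H_3 = 0.

We work with the vertex ordering P < Q < R < S < T < U < V < W < X < Y. The simplices of K, each written with vertices in increasing order, are:

  0-simplices (10): P, Q, R, S, T, U, V, W, X, Y
  1-simplices (24): PQ, PS, PV, PW, PY, QR, QT, QU, QY, RS, RT, RV, RW, RY, SU, SY, TV, TW, TY, UV, UW, UX, VX, WX
  2-simplices (11): PQY, PSY, QRT, QRY, QTY, RSY, RTV, RTW, RTY, UVX, UWX
  3-simplices (1): QRTY

Hence C_0 ≅ Z^10, C_1 ≅ Z^24, C_2 ≅ Z^11, C_3 ≅ Z^1.

The boundary map ∂_1: C_1 → C_0 maps an edge to its endpoints' difference, ∂[p,q] = q − p. For instance
  ∂TY = Y − T.
This gives a 10×24 integer matrix of rank 9; reducing to Smith normal form yields diagonal entries (1,1,1,1,1,1,1,1,1).

The boundary map ∂_2: C_2 → C_1 acts by ∂[p,q,r] = [q,r] − [p,r] + [p,q]. For instance
  ∂RTY = TY − RY + RT,
  ∂RTV = TV − RV + RT.
The resulting 24×11 matrix has rank 10, and its Smith normal form has invariant factors (1,1,1,1,1,1,1,1,1,1).

Boundary ∂_3: C_3 → C_2 sends each 3-simplex σ to the alternating sum Σ_i (−1)^i (σ with its i-th vertex removed). For instance
  ∂QRTY = RTY − QTY + QRY − QRT.
This gives a 11×1 integer matrix of rank 1; reducing to Smith normal form yields diagonal entries (1).

Reading off H_k = ker ∂_k / im ∂_{k+1}:

  H_0: rank C_0 − rank ∂_1 = 10 − 9 = 1, and the invariant factors of ∂_1 are all 1, so H_0 ≅ Z.
  H_1: rank ker ∂_1 − rank ∂_2 = (24 − 9) − 10 = 5, and the invariant factors of ∂_2 are all 1, so H_1 ≅ Z^5.
  H_2: rank ker ∂_2 − rank ∂_3 = (11 − 10) − 1 = 0, and the invariant factors of ∂_3 are all 1, so H_2 ≅ 0.
  H_3: rank ker ∂_3 − rank ∂_4 = (1 − 1) − 0 = 0, and there is no ∂_4, so H_3 ≅ 0.

As a check, the Euler characteristic is 10 − 24 + 11 − 1 = -4, which agrees with 1 − 5 + 0 − 0 = -4.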